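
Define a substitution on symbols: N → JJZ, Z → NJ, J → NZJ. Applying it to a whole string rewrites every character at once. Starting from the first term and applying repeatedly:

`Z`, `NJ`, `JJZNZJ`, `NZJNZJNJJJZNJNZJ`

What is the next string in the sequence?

JJZNJNZJJJZNJNZJJJZNZJNZJNZJNJJJZNZJJJZNJNZJ

φ(NZJNZJNJJJZNJNZJ) expands symbol-by-symbol to JJZ NJ NZJ JJZ NJ NZJ JJZ NZJ NZJ NZJ NJ JJZ NZJ JJZ NJ NZJ; joining the 16 pieces gives the next term.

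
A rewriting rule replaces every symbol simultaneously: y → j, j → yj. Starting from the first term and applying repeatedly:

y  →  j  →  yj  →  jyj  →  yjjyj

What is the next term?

jyjyjjyj

Apply φ to yjjyj symbol by symbol: y→j, j→yj, j→yj, y→j, j→yj; joined: j yj yj j yj.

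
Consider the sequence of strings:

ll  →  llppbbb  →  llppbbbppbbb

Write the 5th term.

llppbbbppbbbppbbbppbbb

The strings grow by a fixed suffix ppbbb each time.
From llppbbbppbbb, 2 further steps: llppbbbppbbb → llppbbbppbbbppbbb → (answer).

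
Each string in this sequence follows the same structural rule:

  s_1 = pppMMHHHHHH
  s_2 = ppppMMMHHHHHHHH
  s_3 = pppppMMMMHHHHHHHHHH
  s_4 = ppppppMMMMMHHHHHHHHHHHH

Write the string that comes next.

Reading off run lengths: p runs 3, 4, 5, 6; M runs 2, 3, 4, 5; H runs 6, 8, 10, 12 — each is linear in n, where the shown terms are n = 3, 4, 5, 6.
For the next term, n = 7, so the run lengths are 7, 6, 14.

pppppppMMMMMMHHHHHHHHHHHHHH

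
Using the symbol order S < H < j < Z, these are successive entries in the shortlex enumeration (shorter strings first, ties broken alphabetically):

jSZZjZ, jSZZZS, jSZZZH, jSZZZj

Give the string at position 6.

jHSSSS

Continuing the enumeration 2 steps past jSZZZj: jSZZZj → jSZZZZ → (answer).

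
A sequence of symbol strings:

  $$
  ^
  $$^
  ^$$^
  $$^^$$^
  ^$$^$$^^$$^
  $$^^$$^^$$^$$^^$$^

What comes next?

^$$^$$^^$$^$$^^$$^^$$^$$^^$$^

Each term (from the third on) is the two preceding terms concatenated in order: term 3 = $$·^ = $$^.
So term 8 is ^$$^$$^^$$^·$$^^$$^^$$^$$^^$$^.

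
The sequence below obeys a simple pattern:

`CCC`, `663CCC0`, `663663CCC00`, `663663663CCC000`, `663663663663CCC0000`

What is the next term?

s(k+1) = 663·s(k)·0, so each term gains 663 as a prefix and 0 as a suffix.
One more step from 663663663663CCC0000 gives the answer.

663663663663663CCC00000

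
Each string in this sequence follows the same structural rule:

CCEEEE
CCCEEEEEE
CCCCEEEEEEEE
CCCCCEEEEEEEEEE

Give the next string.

CCCCCCEEEEEEEEEEEE

Reading off run lengths: C runs 2, 3, 4, 5; E runs 4, 6, 8, 10 — each is linear in n, where the shown terms are n = 2, 3, 4, 5.
Setting n = 6 gives 6, 12 characters in each block.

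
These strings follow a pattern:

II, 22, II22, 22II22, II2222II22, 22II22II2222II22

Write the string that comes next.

Each term (from the third on) is the two preceding terms concatenated in order: term 3 = II·22 = II22.
Continuing: II2222II22 · 22II22II2222II22 gives term 7.

II2222II2222II22II2222II22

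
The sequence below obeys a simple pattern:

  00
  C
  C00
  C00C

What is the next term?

This is a Fibonacci-style word recurrence s(k) = s(k−1)·s(k−2): e.g. C·00 = C00.
So term 5 is C00C·C00.

C00CC00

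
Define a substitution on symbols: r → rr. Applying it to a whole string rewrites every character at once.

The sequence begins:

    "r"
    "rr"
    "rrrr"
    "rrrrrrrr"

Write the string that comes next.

Apply φ to rrrrrrrr symbol by symbol: r→rr, r→rr, r→rr, r→rr, r→rr, r→rr, r→rr, r→rr; joined: rr rr rr rr rr rr rr rr.

rrrrrrrrrrrrrrrr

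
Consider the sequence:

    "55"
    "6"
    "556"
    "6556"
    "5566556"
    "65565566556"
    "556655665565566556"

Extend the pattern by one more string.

65565566556556655665565566556

From term 3 onward, concatenate the second-to-last term with the last: 55·6 = 556, 6·556 = 6556, …
Continuing: 65565566556 · 556655665565566556 gives term 8.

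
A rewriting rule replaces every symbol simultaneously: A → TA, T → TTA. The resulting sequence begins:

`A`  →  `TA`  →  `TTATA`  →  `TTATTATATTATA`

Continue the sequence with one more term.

φ(TTATTATATTATA) expands symbol-by-symbol to TTA TTA TA TTA TTA TA TTA TA TTA TTA TA TTA TA; joining the 13 pieces gives the next term.

TTATTATATTATTATATTATATTATTATATTATA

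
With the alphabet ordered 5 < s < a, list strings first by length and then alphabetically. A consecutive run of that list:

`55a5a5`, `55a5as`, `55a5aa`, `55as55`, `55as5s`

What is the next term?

55as5a

Find the rightmost character of 55as5s below a, bump it to the next letter, and reset everything to its right to 5.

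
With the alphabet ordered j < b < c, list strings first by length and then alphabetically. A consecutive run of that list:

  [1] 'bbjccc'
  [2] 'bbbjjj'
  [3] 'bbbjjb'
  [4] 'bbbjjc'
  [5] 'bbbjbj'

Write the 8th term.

Continuing the enumeration 3 steps past bbbjbj: bbbjbj → bbbjbb → bbbjbc → (answer).

bbbjcj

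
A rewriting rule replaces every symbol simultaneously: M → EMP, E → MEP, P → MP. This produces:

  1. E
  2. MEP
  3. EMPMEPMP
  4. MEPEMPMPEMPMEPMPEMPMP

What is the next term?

Rewriting the 21 symbols of MEPEMPMPEMPMEPMPEMPMP one by one yields EMP MEP MP MEP EMP MP EMP MP MEP EMP MP EMP MEP MP EMP MP MEP EMP MP EMP MP; concatenated:

EMPMEPMPMEPEMPMPEMPMPMEPEMPMPEMPMEPMPEMPMPMEPEMPMPEMPMP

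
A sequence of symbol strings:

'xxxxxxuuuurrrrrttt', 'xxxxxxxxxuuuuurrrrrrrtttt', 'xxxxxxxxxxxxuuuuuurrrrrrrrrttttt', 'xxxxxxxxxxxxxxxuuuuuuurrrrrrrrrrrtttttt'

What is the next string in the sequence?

Term n consists of 3n x's, followed by n+2 u's, followed by 2n+1 r's, followed by n+1 t's, where the shown terms are n = 2, 3, 4, 5.
For the next term, n = 6, so the run lengths are 18, 8, 13, 7.

xxxxxxxxxxxxxxxxxxuuuuuuuurrrrrrrrrrrrrttttttt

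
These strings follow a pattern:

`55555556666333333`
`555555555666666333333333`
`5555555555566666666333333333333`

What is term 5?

The n-th term is 2n+3 5's then 2n 6's then 3n 3's, where the shown terms are n = 2, 3, 4.
At n = 6 the blocks have lengths 15, 12, 18.

555555555555555666666666666333333333333333333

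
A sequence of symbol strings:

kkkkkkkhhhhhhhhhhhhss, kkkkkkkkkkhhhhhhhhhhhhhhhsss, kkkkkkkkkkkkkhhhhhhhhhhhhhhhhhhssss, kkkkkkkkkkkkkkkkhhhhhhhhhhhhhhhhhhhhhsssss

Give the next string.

kkkkkkkkkkkkkkkkkkkhhhhhhhhhhhhhhhhhhhhhhhhssssss

Each string has the form k^{3n-2} h^{3n+3} s^{n-1}, where the shown terms are n = 3, 4, 5, 6.
At n = 7 the blocks have lengths 19, 24, 6.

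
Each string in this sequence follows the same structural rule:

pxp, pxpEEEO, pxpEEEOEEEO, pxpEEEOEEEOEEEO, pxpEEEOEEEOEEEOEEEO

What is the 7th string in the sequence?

pxpEEEOEEEOEEEOEEEOEEEOEEEO

Every step adds EEEO to the end: s(k+1) = s(k)·EEEO.
From pxpEEEOEEEOEEEOEEEO, 2 further steps: pxpEEEOEEEOEEEOEEEO → pxpEEEOEEEOEEEOEEEOEEEO → (answer).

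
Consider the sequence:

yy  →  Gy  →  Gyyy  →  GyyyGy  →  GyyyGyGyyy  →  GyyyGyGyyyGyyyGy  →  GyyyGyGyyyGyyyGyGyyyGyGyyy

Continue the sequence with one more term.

From term 3 onward, concatenate the last term with the second-to-last: Gy·yy = Gyyy, Gyyy·Gy = GyyyGy, …
The next term joins GyyyGyGyyyGyyyGyGyyyGyGyyy and GyyyGyGyyyGyyyGy.

GyyyGyGyyyGyyyGyGyyyGyGyyyGyyyGyGyyyGyyyGy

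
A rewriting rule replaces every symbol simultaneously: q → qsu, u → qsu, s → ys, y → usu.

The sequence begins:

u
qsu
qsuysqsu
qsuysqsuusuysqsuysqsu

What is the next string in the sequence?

qsuysqsuusuysqsuysqsuqsuysqsuusuysqsuysqsuusuysqsuysqsu

Applying the rule to each of the 21 symbols of qsuysqsuusuysqsuysqsu gives the pieces qsu ys qsu usu ys qsu ys qsu qsu ys qsu usu ys qsu ys qsu usu ys qsu ys qsu, which concatenate to the answer.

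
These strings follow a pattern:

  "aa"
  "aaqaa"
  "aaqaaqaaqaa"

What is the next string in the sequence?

Every step duplicates the string with 'q' between the halves.
One more doubling of aaqaaqaaqaa gives the answer.

aaqaaqaaqaaqaaqaaqaaqaa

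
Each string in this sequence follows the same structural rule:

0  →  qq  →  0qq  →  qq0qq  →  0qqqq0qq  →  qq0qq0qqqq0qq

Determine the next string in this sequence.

From term 3 onward, concatenate the second-to-last term with the last: 0·qq = 0qq, qq·0qq = qq0qq, …
So term 7 is 0qqqq0qq·qq0qq0qqqq0qq.

0qqqq0qqqq0qq0qqqq0qq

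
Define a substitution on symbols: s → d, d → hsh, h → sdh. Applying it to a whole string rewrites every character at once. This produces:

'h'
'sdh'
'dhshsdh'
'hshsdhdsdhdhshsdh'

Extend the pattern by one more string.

sdhdsdhdhshsdhhshdhshsdhhshsdhdsdhdhshsdh

Replace each of the 17 characters of hshsdhdsdhdhshsdh in place — sdh d sdh d hsh sdh hsh d hsh sdh hsh sdh d sdh d hsh sdh — and concatenate.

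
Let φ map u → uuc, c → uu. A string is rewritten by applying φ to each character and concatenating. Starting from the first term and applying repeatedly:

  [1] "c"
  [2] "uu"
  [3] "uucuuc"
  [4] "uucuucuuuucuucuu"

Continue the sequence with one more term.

uucuucuuuucuucuuuucuucuucuucuuuucuucuuuucuuc

Applying the rule to each of the 16 symbols of uucuucuuuucuucuu gives the pieces uuc uuc uu uuc uuc uu uuc uuc uuc uuc uu uuc uuc uu uuc uuc, which concatenate to the answer.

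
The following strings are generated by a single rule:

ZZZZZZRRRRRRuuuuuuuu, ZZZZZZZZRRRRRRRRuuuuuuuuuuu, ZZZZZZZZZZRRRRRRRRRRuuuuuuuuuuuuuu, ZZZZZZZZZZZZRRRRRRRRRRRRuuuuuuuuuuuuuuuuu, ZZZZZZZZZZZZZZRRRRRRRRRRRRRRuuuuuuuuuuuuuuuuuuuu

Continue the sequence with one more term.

The n-th term is 2n Z's then 2n R's then 3n-1 u's, where the shown terms are n = 3, 4, 5, 6, 7.
For the next term, n = 8, so the run lengths are 16, 16, 23.

ZZZZZZZZZZZZZZZZRRRRRRRRRRRRRRRRuuuuuuuuuuuuuuuuuuuuuuu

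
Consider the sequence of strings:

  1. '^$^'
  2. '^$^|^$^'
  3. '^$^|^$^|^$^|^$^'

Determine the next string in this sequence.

^$^|^$^|^$^|^$^|^$^|^$^|^$^|^$^

s(k+1) = s(k)·|·s(k) — each term doubles the last with '|' between the halves.
One more doubling of ^$^|^$^|^$^|^$^ gives the answer.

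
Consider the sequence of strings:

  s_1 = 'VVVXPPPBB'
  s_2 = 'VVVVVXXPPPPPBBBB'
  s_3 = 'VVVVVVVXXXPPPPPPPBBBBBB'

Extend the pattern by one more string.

VVVVVVVVVXXXXPPPPPPPPPBBBBBBBB

Reading off run lengths: V runs 3, 5, 7; X runs 1, 2, 3; P runs 3, 5, 7; B runs 2, 4, 6 — each is linear in n (n = 1, 2, …).
Setting n = 4 gives 9, 4, 9, 8 characters in each block.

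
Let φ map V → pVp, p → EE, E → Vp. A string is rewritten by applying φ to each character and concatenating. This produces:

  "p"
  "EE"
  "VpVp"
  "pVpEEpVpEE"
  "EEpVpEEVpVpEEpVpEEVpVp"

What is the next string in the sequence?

Rewriting the 22 symbols of EEpVpEEVpVpEEpVpEEVpVp one by one yields Vp Vp EE pVp EE Vp Vp pVp EE pVp EE Vp Vp EE pVp EE Vp Vp pVp EE pVp EE; concatenated:

VpVpEEpVpEEVpVppVpEEpVpEEVpVpEEpVpEEVpVppVpEEpVpEE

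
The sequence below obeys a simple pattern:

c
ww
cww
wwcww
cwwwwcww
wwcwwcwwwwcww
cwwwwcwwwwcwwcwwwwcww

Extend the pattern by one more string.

From term 3 onward, concatenate the second-to-last term with the last: c·ww = cww, ww·cww = wwcww, …
The next term joins wwcwwcwwwwcww and cwwwwcwwwwcwwcwwwwcww.

wwcwwcwwwwcwwcwwwwcwwwwcwwcwwwwcww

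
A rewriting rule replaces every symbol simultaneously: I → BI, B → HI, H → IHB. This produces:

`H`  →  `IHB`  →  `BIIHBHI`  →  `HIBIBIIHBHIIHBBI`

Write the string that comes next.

Replace each of the 16 characters of HIBIBIIHBHIIHBBI in place — IHB BI HI BI HI BI BI IHB HI IHB BI BI IHB HI HI BI — and concatenate.

IHBBIHIBIHIBIBIIHBHIIHBBIBIIHBHIHIBI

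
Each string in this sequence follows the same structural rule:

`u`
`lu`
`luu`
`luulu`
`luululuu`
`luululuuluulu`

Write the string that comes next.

Each term (from the third on) is the previous term followed by the one before it: term 3 = lu·u = luu.
The next term joins luululuuluulu and luululuu.

luululuuluululuululuu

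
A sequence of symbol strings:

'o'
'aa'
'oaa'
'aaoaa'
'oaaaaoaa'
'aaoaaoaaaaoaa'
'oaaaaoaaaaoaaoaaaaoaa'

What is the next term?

aaoaaoaaaaoaaoaaaaoaaaaoaaoaaaaoaa

Each term (from the third on) is the two preceding terms concatenated in order: term 3 = o·aa = oaa.
So term 8 is aaoaaoaaaaoaa·oaaaaoaaaaoaaoaaaaoaa.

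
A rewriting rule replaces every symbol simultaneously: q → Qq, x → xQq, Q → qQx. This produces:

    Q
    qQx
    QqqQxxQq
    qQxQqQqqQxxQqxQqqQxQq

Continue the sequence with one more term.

QqqQxxQqqQxQqqQxQqQqqQxxQqxQqqQxQqxQqqQxQqQqqQxxQqqQxQq

φ(qQxQqQqqQxxQqxQqqQxQq) expands symbol-by-symbol to Qq qQx xQq qQx Qq qQx Qq Qq qQx xQq xQq qQx Qq xQq qQx Qq Qq qQx xQq qQx Qq; joining the 21 pieces gives the next term.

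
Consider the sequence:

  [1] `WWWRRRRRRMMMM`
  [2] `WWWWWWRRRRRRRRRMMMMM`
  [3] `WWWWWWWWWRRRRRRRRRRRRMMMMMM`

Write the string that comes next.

Each string has the form W^{3n} R^{3n+3} M^{n+3} (n = 1, 2, …).
At n = 4 the blocks have lengths 12, 15, 7.

WWWWWWWWWWWWRRRRRRRRRRRRRRRMMMMMMM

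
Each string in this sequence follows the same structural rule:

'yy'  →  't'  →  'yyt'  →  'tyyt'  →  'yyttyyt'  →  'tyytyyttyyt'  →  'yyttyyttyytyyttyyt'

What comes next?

Each term (from the third on) is the two preceding terms concatenated in order: term 3 = yy·t = yyt.
The next term joins tyytyyttyyt and yyttyyttyytyyttyyt.

tyytyyttyytyyttyyttyytyyttyyt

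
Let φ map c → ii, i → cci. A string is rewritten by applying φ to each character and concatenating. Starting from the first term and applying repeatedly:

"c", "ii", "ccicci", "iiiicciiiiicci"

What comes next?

ccicciccicciiiiicciccicciccicciiiiicci

φ(iiiicciiiiicci) expands symbol-by-symbol to cci cci cci cci ii ii cci cci cci cci cci ii ii cci; joining the 14 pieces gives the next term.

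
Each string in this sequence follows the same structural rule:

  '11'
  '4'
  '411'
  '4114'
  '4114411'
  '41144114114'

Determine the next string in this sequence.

411441141144114411

Each term (from the third on) is the previous term followed by the one before it: term 3 = 4·11 = 411.
Continuing: 41144114114 · 4114411 gives term 7.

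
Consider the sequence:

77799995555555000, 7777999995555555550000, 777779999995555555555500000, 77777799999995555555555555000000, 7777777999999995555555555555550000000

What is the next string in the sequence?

The n-th term is n 7's then n+1 9's then 2n+1 5's then n 0's, where the shown terms are n = 3, 4, 5, 6, 7.
At n = 8 the blocks have lengths 8, 9, 17, 8.

777777779999999995555555555555555500000000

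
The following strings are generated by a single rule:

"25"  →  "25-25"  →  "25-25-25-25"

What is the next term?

s(k+1) = s(k)·-·s(k) — each term doubles the last with '-' between the halves.
So the next term is two copies of 25-25-25-25 with '-' between the halves.

25-25-25-25-25-25-25-25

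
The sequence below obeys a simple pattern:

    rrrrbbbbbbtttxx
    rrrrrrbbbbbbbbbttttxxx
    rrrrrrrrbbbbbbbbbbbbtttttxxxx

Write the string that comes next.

Each string has the form r^{2n} b^{3n} t^{n+1} x^{n}, where the shown terms are n = 2, 3, 4.
For the next term, n = 5, so the run lengths are 10, 15, 6, 5.

rrrrrrrrrrbbbbbbbbbbbbbbbttttttxxxxx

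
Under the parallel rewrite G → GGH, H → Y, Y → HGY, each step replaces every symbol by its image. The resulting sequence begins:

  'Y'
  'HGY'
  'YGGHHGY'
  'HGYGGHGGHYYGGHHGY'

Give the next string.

φ(HGYGGHGGHYYGGHHGY) expands symbol-by-symbol to Y GGH HGY GGH GGH Y GGH GGH Y HGY HGY GGH GGH Y Y GGH HGY; joining the 17 pieces gives the next term.

YGGHHGYGGHGGHYGGHGGHYHGYHGYGGHGGHYYGGHHGY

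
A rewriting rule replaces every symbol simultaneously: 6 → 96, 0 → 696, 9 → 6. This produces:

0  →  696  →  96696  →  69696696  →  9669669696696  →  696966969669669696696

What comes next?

Applying the rule to each of the 21 symbols of 696966969669669696696 gives the pieces 96 6 96 6 96 96 6 96 6 96 96 6 96 96 6 96 6 96 96 6 96, which concatenate to the answer.

9669669696696696966969669669696696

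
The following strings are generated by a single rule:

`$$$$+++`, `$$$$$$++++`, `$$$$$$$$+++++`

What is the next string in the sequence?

$$$$$$$$$$++++++

Term n consists of 2n $'s, followed by n+1 +'s, where the shown terms are n = 2, 3, 4.
Setting n = 5 gives 10, 6 characters in each block.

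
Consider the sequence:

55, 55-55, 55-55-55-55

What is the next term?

55-55-55-55-55-55-55-55

Each string is two copies of the previous one joined by '-'.
One more doubling of 55-55-55-55 gives the answer.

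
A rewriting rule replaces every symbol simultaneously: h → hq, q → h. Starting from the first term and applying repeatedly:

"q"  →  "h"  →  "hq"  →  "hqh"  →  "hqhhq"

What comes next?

Rewriting each symbol of hqhhq: h→hq, q→h, h→hq, h→hq, q→h, which concatenates to hq h hq hq h.

hqhhqhqh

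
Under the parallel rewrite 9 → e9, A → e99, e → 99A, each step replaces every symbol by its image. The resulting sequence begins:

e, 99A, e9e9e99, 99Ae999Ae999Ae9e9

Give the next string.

e9e9e9999Ae9e9e9e9999Ae9e9e9e9999Ae999Ae9

φ(99Ae999Ae999Ae9e9) expands symbol-by-symbol to e9 e9 e99 99A e9 e9 e9 e99 99A e9 e9 e9 e99 99A e9 99A e9; joining the 17 pieces gives the next term.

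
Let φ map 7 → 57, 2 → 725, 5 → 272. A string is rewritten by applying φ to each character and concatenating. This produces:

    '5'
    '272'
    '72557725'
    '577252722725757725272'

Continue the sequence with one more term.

2725757725272725577257255772527257272575772527272557725

φ(577252722725757725272) expands symbol-by-symbol to 272 57 57 725 272 725 57 725 725 57 725 272 57 272 57 57 725 272 725 57 725; joining the 21 pieces gives the next term.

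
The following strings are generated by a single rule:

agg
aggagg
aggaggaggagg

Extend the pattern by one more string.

aggaggaggaggaggaggaggagg

s(k+1) = s(k)·s(k) — each term doubles the last.
One more doubling of aggaggaggagg gives the answer.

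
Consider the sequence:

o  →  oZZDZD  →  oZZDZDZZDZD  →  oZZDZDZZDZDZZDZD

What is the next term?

Each term is the previous one with ZZDZD appended.
Applying this once more to oZZDZDZZDZDZZDZD:

oZZDZDZZDZDZZDZDZZDZD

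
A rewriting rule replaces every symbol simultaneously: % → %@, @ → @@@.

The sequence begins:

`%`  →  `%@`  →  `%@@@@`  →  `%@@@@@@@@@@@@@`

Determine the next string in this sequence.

Rewriting the 14 symbols of %@@@@@@@@@@@@@ one by one yields %@ @@@ @@@ @@@ @@@ @@@ @@@ @@@ @@@ @@@ @@@ @@@ @@@ @@@; concatenated:

%@@@@@@@@@@@@@@@@@@@@@@@@@@@@@@@@@@@@@@@@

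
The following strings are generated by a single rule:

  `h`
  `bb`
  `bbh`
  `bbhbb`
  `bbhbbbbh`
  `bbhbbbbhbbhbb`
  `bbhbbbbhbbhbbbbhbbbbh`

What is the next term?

bbhbbbbhbbhbbbbhbbbbhbbhbbbbhbbhbb

Each term (from the third on) is the previous term followed by the one before it: term 3 = bb·h = bbh.
The next term joins bbhbbbbhbbhbbbbhbbbbh and bbhbbbbhbbhbb.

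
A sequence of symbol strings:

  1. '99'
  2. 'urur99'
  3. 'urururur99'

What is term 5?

Every step adds urur at the front: s(k+1) = urur·s(k).
From urururur99, 2 further steps: urururur99 → urururururur99 → (answer).

urururururururur99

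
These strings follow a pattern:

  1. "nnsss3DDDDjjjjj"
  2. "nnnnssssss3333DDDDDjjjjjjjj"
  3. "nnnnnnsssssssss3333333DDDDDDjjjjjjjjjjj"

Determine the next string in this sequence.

nnnnnnnnssssssssssss3333333333DDDDDDDjjjjjjjjjjjjjj

The n-th term is 2n n's then 3n s's then 3n-2 3's then n+3 D's then 3n+2 j's (n = 1, 2, …).
At n = 4 the blocks have lengths 8, 12, 10, 7, 14.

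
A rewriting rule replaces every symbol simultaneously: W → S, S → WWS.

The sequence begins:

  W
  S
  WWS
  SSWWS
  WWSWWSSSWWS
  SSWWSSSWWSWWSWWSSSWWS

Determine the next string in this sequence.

WWSWWSSSWWSWWSWWSSSWWSSSWWSSSWWSWWSWWSSSWWS

φ(SSWWSSSWWSWWSWWSSSWWS) expands symbol-by-symbol to WWS WWS S S WWS WWS WWS S S WWS S S WWS S S WWS WWS WWS S S WWS; joining the 21 pieces gives the next term.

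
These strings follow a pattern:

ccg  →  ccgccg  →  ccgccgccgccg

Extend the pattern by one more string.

ccgccgccgccgccgccgccgccg

Every step duplicates the string.
So the next term is two copies of ccgccgccgccg.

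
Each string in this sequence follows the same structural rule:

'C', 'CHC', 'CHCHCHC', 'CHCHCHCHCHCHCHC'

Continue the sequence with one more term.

Each string is two copies of the previous one joined by 'H'.
Doubling CHCHCHCHCHCHCHC with 'H' between the halves:

CHCHCHCHCHCHCHCHCHCHCHCHCHCHCHC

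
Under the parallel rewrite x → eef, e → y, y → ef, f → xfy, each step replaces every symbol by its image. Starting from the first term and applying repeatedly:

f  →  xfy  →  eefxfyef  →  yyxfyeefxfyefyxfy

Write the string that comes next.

efefeefxfyefyyxfyeefxfyefyxfyefeefxfyef

φ(yyxfyeefxfyefyxfy) expands symbol-by-symbol to ef ef eef xfy ef y y xfy eef xfy ef y xfy ef eef xfy ef; joining the 17 pieces gives the next term.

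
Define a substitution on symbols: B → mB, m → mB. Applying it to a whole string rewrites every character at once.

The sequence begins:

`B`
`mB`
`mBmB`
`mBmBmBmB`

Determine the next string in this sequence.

mBmBmBmBmBmBmBmB

Expanding mBmBmBmB: m→mB, B→mB, m→mB, B→mB, m→mB, B→mB, m→mB, B→mB. Concatenated: mB mB mB mB mB mB mB mB.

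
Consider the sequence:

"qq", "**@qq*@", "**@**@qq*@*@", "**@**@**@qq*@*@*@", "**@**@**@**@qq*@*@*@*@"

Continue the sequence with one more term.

**@**@**@**@**@qq*@*@*@*@*@

Each term wraps the previous one in **@ on the left and *@ on the right.
One more step from **@**@**@**@qq*@*@*@*@ gives the answer.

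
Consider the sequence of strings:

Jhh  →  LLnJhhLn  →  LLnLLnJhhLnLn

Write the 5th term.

Every step adds LLn to the front and Ln to the end of the previous string.
From LLnLLnJhhLnLn, 2 further steps: LLnLLnJhhLnLn → LLnLLnLLnJhhLnLnLn → (answer).

LLnLLnLLnLLnJhhLnLnLnLn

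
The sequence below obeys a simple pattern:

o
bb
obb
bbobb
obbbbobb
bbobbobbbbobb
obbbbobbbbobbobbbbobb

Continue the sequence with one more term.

From term 3 onward, concatenate the second-to-last term with the last: o·bb = obb, bb·obb = bbobb, …
Continuing: bbobbobbbbobb · obbbbobbbbobbobbbbobb gives term 8.

bbobbobbbbobbobbbbobbbbobbobbbbobb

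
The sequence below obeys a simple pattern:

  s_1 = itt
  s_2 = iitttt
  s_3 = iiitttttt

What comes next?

Each string has the form i^{n} t^{2n} (n = 1, 2, …).
For the next term, n = 4, so the run lengths are 4, 8.

iiiitttttttt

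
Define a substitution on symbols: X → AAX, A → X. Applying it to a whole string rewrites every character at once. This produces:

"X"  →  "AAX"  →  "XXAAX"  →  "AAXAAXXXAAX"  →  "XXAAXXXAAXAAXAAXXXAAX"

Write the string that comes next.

φ(XXAAXXXAAXAAXAAXXXAAX) expands symbol-by-symbol to AAX AAX X X AAX AAX AAX X X AAX X X AAX X X AAX AAX AAX X X AAX; joining the 21 pieces gives the next term.

AAXAAXXXAAXAAXAAXXXAAXXXAAXXXAAXAAXAAXXXAAX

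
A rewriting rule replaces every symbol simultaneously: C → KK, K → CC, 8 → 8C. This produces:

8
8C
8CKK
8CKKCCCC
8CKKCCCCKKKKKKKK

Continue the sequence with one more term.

φ(8CKKCCCCKKKKKKKK) expands symbol-by-symbol to 8C KK CC CC KK KK KK KK CC CC CC CC CC CC CC CC; joining the 16 pieces gives the next term.

8CKKCCCCKKKKKKKKCCCCCCCCCCCCCCCC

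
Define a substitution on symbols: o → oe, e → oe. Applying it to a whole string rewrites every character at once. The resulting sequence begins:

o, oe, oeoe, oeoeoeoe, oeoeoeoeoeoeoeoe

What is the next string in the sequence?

Replace each of the 16 characters of oeoeoeoeoeoeoeoe in place — oe oe oe oe oe oe oe oe oe oe oe oe oe oe oe oe — and concatenate.

oeoeoeoeoeoeoeoeoeoeoeoeoeoeoeoe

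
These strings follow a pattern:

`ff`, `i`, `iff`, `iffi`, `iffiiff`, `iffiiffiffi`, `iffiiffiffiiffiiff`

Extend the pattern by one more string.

This is a Fibonacci-style word recurrence s(k) = s(k−1)·s(k−2): e.g. i·ff = iff.
Continuing: iffiiffiffiiffiiff · iffiiffiffi gives term 8.

iffiiffiffiiffiiffiffiiffiffi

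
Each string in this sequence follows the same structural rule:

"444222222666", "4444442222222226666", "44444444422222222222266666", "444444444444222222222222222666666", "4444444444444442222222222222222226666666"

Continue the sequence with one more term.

Term n consists of 3n 4's, followed by 3n+3 2's, followed by n+2 6's (n = 1, 2, …).
At n = 6 the blocks have lengths 18, 21, 8.

44444444444444444422222222222222222222266666666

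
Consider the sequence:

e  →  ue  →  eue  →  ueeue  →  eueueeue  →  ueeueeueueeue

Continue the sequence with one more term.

This is a Fibonacci-style word recurrence s(k) = s(k−2)·s(k−1): e.g. e·ue = eue.
Continuing: eueueeue · ueeueeueueeue gives term 7.

eueueeueueeueeueueeue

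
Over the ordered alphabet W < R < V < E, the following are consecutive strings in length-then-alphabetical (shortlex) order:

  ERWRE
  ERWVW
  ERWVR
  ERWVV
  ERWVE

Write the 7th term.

Stepping forward 2 times from ERWVE: ERWVE → ERWEW, then the target.

ERWER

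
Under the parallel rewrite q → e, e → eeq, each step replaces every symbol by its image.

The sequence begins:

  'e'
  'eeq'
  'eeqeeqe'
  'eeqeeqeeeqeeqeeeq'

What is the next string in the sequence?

eeqeeqeeeqeeqeeeqeeqeeqeeeqeeqeeeqeeqeeqe

Applying the rule to each of the 17 symbols of eeqeeqeeeqeeqeeeq gives the pieces eeq eeq e eeq eeq e eeq eeq eeq e eeq eeq e eeq eeq eeq e, which concatenate to the answer.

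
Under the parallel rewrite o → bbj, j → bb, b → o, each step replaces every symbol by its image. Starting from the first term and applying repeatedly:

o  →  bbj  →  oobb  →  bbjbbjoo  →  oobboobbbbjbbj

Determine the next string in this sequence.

bbjbbjoobbjbbjoooobboobb

Replace each of the 14 characters of oobboobbbbjbbj in place — bbj bbj o o bbj bbj o o o o bb o o bb — and concatenate.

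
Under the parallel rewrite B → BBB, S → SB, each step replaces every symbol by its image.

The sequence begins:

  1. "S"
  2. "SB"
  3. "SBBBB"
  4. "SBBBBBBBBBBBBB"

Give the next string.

Rewriting the 14 symbols of SBBBBBBBBBBBBB one by one yields SB BBB BBB BBB BBB BBB BBB BBB BBB BBB BBB BBB BBB BBB; concatenated:

SBBBBBBBBBBBBBBBBBBBBBBBBBBBBBBBBBBBBBBBB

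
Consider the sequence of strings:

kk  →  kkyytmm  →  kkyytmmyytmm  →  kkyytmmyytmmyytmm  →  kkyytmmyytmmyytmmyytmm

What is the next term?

Each term is the previous one with yytmm appended.
Applying this once more to kkyytmmyytmmyytmmyytmm:

kkyytmmyytmmyytmmyytmmyytmm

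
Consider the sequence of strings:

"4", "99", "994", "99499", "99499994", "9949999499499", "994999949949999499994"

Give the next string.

This is a Fibonacci-style word recurrence s(k) = s(k−1)·s(k−2): e.g. 99·4 = 994.
Continuing: 994999949949999499994 · 9949999499499 gives term 8.

9949999499499994999949949999499499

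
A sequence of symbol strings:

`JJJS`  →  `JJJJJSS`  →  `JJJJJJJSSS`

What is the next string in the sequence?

JJJJJJJJJSSSS

Reading off run lengths: J runs 3, 5, 7; S runs 1, 2, 3 — each is linear in n (n = 1, 2, …).
At n = 4 the blocks have lengths 9, 4.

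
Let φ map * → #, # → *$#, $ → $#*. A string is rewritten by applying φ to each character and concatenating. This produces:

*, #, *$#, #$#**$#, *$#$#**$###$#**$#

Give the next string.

#$#**$#$#**$###$#**$#*$#*$#$#**$###$#**$#

φ(*$#$#**$###$#**$#) expands symbol-by-symbol to # $#* *$# $#* *$# # # $#* *$# *$# *$# $#* *$# # # $#* *$#; joining the 17 pieces gives the next term.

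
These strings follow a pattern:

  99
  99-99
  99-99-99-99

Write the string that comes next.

99-99-99-99-99-99-99-99

Each string is two copies of the previous one joined by '-'.
So the next term is two copies of 99-99-99-99 with '-' between the halves.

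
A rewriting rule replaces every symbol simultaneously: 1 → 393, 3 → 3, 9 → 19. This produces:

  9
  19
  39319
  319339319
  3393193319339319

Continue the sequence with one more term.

Applying the rule to each of the 16 symbols of 3393193319339319 gives the pieces 3 3 19 3 393 19 3 3 393 19 3 3 19 3 393 19, which concatenate to the answer.

331933931933393193319339319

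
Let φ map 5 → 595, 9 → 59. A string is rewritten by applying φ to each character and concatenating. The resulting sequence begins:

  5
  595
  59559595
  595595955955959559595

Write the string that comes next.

Replace each of the 21 characters of 595595955955959559595 in place — 595 59 595 595 59 595 59 595 595 59 595 595 59 595 59 595 595 59 595 59 595 — and concatenate.

5955959559559595595955955959559559595595955955959559595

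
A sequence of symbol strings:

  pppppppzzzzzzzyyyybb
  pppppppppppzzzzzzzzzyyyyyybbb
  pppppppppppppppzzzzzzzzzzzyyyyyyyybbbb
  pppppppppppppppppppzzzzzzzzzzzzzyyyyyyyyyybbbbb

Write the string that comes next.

pppppppppppppppppppppppzzzzzzzzzzzzzzzyyyyyyyyyyyybbbbbb

Reading off run lengths: p runs 7, 11, 15, 19; z runs 7, 9, 11, 13; y runs 4, 6, 8, 10; b runs 2, 3, 4, 5 — each is linear in n, where the shown terms are n = 2, 3, 4, 5.
At n = 6 the blocks have lengths 23, 15, 12, 6.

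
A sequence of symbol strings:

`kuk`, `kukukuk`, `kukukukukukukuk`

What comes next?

Every step duplicates the string with 'u' between the halves.
Doubling kukukukukukukuk with 'u' between the halves:

kukukukukukukukukukukukukukukuk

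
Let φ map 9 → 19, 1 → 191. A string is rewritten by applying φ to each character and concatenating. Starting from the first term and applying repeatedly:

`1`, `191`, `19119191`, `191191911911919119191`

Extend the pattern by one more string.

1911919119119191191911911919119119191191911911919119191

φ(191191911911919119191) expands symbol-by-symbol to 191 19 191 191 19 191 19 191 191 19 191 191 19 191 19 191 191 19 191 19 191; joining the 21 pieces gives the next term.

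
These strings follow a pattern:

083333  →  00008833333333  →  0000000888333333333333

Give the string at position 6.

0000000000000000888888333333333333333333333333

The n-th term is 3n-2 0's then n 8's then 4n 3's (n = 1, 2, …).
For term 6, n = 6, so the run lengths are 16, 6, 24.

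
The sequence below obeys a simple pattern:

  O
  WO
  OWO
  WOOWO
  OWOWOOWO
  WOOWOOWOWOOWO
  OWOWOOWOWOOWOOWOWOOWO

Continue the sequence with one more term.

From term 3 onward, concatenate the second-to-last term with the last: O·WO = OWO, WO·OWO = WOOWO, …
The next term joins WOOWOOWOWOOWO and OWOWOOWOWOOWOOWOWOOWO.

WOOWOOWOWOOWOOWOWOOWOWOOWOOWOWOOWO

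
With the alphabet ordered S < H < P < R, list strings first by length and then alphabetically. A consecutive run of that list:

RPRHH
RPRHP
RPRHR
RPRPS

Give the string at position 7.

RPRPR

Continuing the enumeration 3 steps past RPRPS: RPRPS → RPRPH → RPRPP → (answer).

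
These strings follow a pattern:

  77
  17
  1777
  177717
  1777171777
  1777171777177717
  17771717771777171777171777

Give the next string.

Each term (from the third on) is the previous term followed by the one before it: term 3 = 17·77 = 1777.
The next term joins 17771717771777171777171777 and 1777171777177717.

177717177717771717771717771777171777177717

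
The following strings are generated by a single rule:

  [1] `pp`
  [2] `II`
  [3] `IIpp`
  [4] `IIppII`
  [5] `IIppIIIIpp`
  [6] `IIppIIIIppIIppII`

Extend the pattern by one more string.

IIppIIIIppIIppIIIIppIIIIpp

This is a Fibonacci-style word recurrence s(k) = s(k−1)·s(k−2): e.g. II·pp = IIpp.
Continuing: IIppIIIIppIIppII · IIppIIIIpp gives term 7.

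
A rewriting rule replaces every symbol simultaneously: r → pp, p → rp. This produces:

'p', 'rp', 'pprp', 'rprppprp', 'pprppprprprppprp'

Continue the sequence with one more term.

φ(pprppprprprppprp) expands symbol-by-symbol to rp rp pp rp rp rp pp rp pp rp pp rp rp rp pp rp; joining the 16 pieces gives the next term.

rprppprprprppprppprppprprprppprp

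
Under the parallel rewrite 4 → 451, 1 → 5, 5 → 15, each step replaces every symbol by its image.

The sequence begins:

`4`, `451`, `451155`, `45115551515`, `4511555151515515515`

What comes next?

45115551515155155155151551515515

φ(4511555151515515515) expands symbol-by-symbol to 451 15 5 5 15 15 15 5 15 5 15 5 15 15 5 15 15 5 15; joining the 19 pieces gives the next term.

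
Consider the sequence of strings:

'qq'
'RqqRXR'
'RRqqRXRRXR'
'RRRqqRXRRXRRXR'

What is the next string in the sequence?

Every step adds R to the front and RXR to the end of the previous string.
Applying this once more to RRRqqRXRRXRRXR:

RRRRqqRXRRXRRXRRXR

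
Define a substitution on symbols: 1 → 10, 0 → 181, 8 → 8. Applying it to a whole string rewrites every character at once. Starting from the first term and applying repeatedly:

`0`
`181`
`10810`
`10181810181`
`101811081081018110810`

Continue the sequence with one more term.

1018110810101818101818101811081010181810181

Applying the rule to each of the 21 symbols of 101811081081018110810 gives the pieces 10 181 10 8 10 10 181 8 10 181 8 10 181 10 8 10 10 181 8 10 181, which concatenate to the answer.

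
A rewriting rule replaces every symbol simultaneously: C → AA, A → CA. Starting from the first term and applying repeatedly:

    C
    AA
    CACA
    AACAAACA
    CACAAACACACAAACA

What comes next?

φ(CACAAACACACAAACA) expands symbol-by-symbol to AA CA AA CA CA CA AA CA AA CA AA CA CA CA AA CA; joining the 16 pieces gives the next term.

AACAAACACACAAACAAACAAACACACAAACA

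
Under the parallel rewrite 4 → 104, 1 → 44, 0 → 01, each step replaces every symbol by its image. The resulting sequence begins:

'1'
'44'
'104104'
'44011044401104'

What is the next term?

Rewriting the 14 symbols of 44011044401104 one by one yields 104 104 01 44 44 01 104 104 104 01 44 44 01 104; concatenated:

1041040144440110410410401444401104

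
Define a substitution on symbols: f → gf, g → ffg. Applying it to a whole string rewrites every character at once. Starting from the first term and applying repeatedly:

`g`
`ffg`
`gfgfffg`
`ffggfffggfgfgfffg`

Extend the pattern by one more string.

φ(ffggfffggfgfgfffg) expands symbol-by-symbol to gf gf ffg ffg gf gf gf ffg ffg gf ffg gf ffg gf gf gf ffg; joining the 17 pieces gives the next term.

gfgfffgffggfgfgfffgffggfffggfffggfgfgfffg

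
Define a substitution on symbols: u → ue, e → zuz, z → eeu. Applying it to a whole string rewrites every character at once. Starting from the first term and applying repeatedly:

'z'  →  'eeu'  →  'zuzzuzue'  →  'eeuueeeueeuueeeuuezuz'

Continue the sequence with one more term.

φ(eeuueeeueeuueeeuuezuz) expands symbol-by-symbol to zuz zuz ue ue zuz zuz zuz ue zuz zuz ue ue zuz zuz zuz ue ue zuz eeu ue eeu; joining the 21 pieces gives the next term.

zuzzuzueuezuzzuzzuzuezuzzuzueuezuzzuzzuzueuezuzeeuueeeu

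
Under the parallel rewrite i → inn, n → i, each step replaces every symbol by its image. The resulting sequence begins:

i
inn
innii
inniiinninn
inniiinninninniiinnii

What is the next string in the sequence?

Applying the rule to each of the 21 symbols of inniiinninninniiinnii gives the pieces inn i i inn inn inn i i inn i i inn i i inn inn inn i i inn inn, which concatenate to the answer.

inniiinninninniiinniiinniiinninninniiinninn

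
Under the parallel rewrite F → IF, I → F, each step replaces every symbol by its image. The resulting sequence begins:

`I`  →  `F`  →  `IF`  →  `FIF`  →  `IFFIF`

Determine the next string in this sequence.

FIFIFFIF

Apply φ to IFFIF symbol by symbol: I→F, F→IF, F→IF, I→F, F→IF; joined: F IF IF F IF.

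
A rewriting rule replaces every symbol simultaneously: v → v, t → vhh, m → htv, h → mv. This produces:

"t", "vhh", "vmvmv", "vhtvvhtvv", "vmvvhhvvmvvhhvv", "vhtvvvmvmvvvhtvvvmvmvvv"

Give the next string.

vmvvhhvvvhtvvhtvvvvmvvhhvvvhtvvhtvvvv

Applying the rule to each of the 23 symbols of vhtvvvmvmvvvhtvvvmvmvvv gives the pieces v mv vhh v v v htv v htv v v v mv vhh v v v htv v htv v v v, which concatenate to the answer.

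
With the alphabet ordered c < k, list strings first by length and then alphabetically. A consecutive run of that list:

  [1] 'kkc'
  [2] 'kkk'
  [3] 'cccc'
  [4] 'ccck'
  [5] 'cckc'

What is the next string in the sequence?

cckk

Find the rightmost character of cckc below k, bump it to the next letter, and reset everything to its right to c.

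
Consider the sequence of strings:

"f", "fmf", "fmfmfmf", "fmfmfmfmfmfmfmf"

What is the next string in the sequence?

Each string is two copies of the previous one joined by 'm'.
Doubling fmfmfmfmfmfmfmf with 'm' between the halves:

fmfmfmfmfmfmfmfmfmfmfmfmfmfmfmf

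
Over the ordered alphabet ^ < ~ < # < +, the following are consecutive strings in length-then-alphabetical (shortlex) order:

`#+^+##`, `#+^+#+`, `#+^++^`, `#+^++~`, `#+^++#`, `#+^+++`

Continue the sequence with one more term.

Find the rightmost character of #+^+++ below +, bump it to the next letter, and reset everything to its right to ^.

#+~^^^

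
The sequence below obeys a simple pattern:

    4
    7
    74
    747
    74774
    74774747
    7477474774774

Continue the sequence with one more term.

From term 3 onward, concatenate the last term with the second-to-last: 7·4 = 74, 74·7 = 747, …
Continuing: 7477474774774 · 74774747 gives term 8.

747747477477474774747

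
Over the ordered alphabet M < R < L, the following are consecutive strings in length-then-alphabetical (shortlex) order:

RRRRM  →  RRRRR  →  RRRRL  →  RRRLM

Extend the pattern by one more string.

Find the rightmost character of RRRLM below L, bump it to the next letter, and reset everything to its right to M.

RRRLR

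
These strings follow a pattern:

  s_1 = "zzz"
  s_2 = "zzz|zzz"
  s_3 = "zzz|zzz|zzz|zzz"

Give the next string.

Every step duplicates the string with '|' between the halves.
So the next term is two copies of zzz|zzz|zzz|zzz with '|' between the halves.

zzz|zzz|zzz|zzz|zzz|zzz|zzz|zzz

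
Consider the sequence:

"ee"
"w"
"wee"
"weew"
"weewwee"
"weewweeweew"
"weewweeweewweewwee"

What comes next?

Each term (from the third on) is the previous term followed by the one before it: term 3 = w·ee = wee.
Continuing: weewweeweewweewwee · weewweeweew gives term 8.

weewweeweewweewweeweewweeweew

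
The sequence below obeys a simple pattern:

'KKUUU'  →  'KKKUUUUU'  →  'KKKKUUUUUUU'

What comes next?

The n-th term is n K's then 2n-1 U's, where the shown terms are n = 2, 3, 4.
At n = 5 the blocks have lengths 5, 9.

KKKKKUUUUUUUUU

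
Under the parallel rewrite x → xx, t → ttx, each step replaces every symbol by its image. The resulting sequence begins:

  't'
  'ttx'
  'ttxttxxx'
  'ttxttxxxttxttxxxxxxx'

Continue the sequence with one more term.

Replace each of the 20 characters of ttxttxxxttxttxxxxxxx in place — ttx ttx xx ttx ttx xx xx xx ttx ttx xx ttx ttx xx xx xx xx xx xx xx — and concatenate.

ttxttxxxttxttxxxxxxxttxttxxxttxttxxxxxxxxxxxxxxx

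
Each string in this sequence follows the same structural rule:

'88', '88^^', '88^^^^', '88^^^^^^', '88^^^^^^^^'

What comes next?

88^^^^^^^^^^

Each term is the previous one with ^^ appended.
So the next term is 88^^^^^^^^·^^.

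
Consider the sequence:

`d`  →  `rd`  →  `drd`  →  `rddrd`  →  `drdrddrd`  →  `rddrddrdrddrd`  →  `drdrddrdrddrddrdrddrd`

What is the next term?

rddrddrdrddrddrdrddrdrddrddrdrddrd

This is a Fibonacci-style word recurrence s(k) = s(k−2)·s(k−1): e.g. d·rd = drd.
Continuing: rddrddrdrddrd · drdrddrdrddrddrdrddrd gives term 8.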